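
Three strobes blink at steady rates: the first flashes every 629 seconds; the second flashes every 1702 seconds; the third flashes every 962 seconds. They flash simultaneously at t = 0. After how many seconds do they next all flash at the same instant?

376142 seconds

We need the least common multiple of the intervals.
629 = 17 × 37
1702 = 2 × 23 × 37
962 = 2 × 13 × 37
LCM(629, 1702, 962) = 2 × 13 × 17 × 23 × 37 = 376142.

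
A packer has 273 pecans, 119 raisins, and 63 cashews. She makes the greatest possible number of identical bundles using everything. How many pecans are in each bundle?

39

Number of bundles = gcd(273, 119, 63).
273 = 3 × 7 × 13
119 = 7 × 17
63 = 3^2 × 7
gcd(273, 119, 63) = 7.
pecans per bundle = 273 / 7 = 39.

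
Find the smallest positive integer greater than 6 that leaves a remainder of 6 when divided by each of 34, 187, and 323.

N − 6 must be a common multiple of 34, 187, and 323.
34 = 2 × 17
187 = 11 × 17
323 = 17 × 19
LCM(34, 187, 323) = 2 × 11 × 17 × 19 = 7106.
Smallest N > 6 is LCM + 6 = 7106 + 6 = 7112.

7112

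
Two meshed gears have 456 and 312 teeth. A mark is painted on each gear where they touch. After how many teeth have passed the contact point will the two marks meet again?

5928 teeth

The first simultaneous occurrence is after LCM of the individual periods.
456 = 2^3 × 3 × 19
312 = 2^3 × 3 × 13
LCM(456, 312) = 2^3 × 3 × 13 × 19 = 5928.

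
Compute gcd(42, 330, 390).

6

42 = 2 × 3 × 7
330 = 2 × 3 × 5 × 11
390 = 2 × 3 × 5 × 13
gcd(42, 330, 390) = 2 × 3 = 6.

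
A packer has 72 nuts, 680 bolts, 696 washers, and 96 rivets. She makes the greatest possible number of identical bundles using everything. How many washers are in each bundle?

87

Number of bundles = gcd(72, 680, 696, 96).
72 = 2^3 × 3^2
680 = 2^3 × 5 × 17
696 = 2^3 × 3 × 29
96 = 2^5 × 3
gcd(72, 680, 696, 96) = 2^3 = 8.
washers per bundle = 696 / 8 = 87.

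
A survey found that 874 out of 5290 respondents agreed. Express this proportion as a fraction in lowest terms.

19/115

874 = 2 × 19 × 23
5290 = 2 × 5 × 23^2
gcd(874, 5290) = 2 × 23 = 46.
Divide numerator and denominator by 46: 874/5290 = 19/115.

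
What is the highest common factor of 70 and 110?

70 = 2 × 5 × 7
110 = 2 × 5 × 11
gcd(70, 110) = 2 × 5 = 10.

10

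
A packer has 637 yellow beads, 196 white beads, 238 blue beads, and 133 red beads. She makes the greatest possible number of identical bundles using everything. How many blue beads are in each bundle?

34

Number of bundles = gcd(637, 196, 238, 133).
637 = 7^2 × 13
196 = 2^2 × 7^2
238 = 2 × 7 × 17
133 = 7 × 19
gcd(637, 196, 238, 133) = 7.
blue beads per bundle = 238 / 7 = 34.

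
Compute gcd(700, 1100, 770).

700 = 2^2 × 5^2 × 7
1100 = 2^2 × 5^2 × 11
770 = 2 × 5 × 7 × 11
gcd(700, 1100, 770) = 2 × 5 = 10.

10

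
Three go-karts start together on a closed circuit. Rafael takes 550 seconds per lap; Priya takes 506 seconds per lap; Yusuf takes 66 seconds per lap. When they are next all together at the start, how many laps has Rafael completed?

All finish a whole number of cycles simultaneously at t = LCM of the periods.
550 = 2 × 5^2 × 11
506 = 2 × 11 × 23
66 = 2 × 3 × 11
LCM(550, 506, 66) = 2 × 3 × 5^2 × 11 × 23 = 37950.
Laps for period 550: 37950 / 550 = 69.

69 laps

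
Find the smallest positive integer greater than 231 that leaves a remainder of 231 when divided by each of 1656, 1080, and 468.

323151

N − 231 must be a common multiple of 1656, 1080, and 468.
1656 = 2^3 × 3^2 × 23
1080 = 2^3 × 3^3 × 5
468 = 2^2 × 3^2 × 13
LCM(1656, 1080, 468) = 2^3 × 3^3 × 5 × 13 × 23 = 322920.
Smallest N > 231 is LCM + 231 = 322920 + 231 = 323151.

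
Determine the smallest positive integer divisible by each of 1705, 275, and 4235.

1705 = 5 × 11 × 31
275 = 5^2 × 11
4235 = 5 × 7 × 11^2
LCM(1705, 275, 4235) = 5^2 × 7 × 11^2 × 31 = 656425.

656425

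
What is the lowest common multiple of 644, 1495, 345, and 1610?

644 = 2^2 × 7 × 23
1495 = 5 × 13 × 23
345 = 3 × 5 × 23
1610 = 2 × 5 × 7 × 23
LCM(644, 1495, 345, 1610) = 2^2 × 3 × 5 × 7 × 13 × 23 = 125580.

125580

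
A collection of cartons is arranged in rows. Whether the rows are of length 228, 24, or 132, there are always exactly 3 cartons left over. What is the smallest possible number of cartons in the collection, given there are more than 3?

N − 3 must be a common multiple of 228, 24, and 132.
228 = 2^2 × 3 × 19
24 = 2^3 × 3
132 = 2^2 × 3 × 11
LCM(228, 24, 132) = 2^3 × 3 × 11 × 19 = 5016.
Smallest N > 3 is LCM + 3 = 5016 + 3 = 5019.

5019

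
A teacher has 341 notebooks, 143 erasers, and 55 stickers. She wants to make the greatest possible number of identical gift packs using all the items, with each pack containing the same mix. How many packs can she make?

11 packs

The pack count must divide each quantity, so the greatest is gcd(341, 143, 55).
341 = 11 × 31
143 = 11 × 13
55 = 5 × 11
gcd(341, 143, 55) = 11.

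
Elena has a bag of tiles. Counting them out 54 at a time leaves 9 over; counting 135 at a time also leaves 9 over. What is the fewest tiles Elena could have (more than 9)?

N − 9 must be a common multiple of 54 and 135.
54 = 2 × 3^3
135 = 3^3 × 5
LCM(54, 135) = 2 × 3^3 × 5 = 270.
Smallest N > 9 is LCM + 9 = 270 + 9 = 279.

279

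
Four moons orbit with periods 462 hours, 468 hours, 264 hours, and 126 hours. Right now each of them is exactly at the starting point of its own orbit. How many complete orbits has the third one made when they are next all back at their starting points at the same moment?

All finish a whole number of cycles simultaneously at t = LCM of the periods.
462 = 2 × 3 × 7 × 11
468 = 2^2 × 3^2 × 13
264 = 2^3 × 3 × 11
126 = 2 × 3^2 × 7
LCM(462, 468, 264, 126) = 2^3 × 3^2 × 7 × 11 × 13 = 72072.
Orbits for period 264: 72072 / 264 = 273.

273 orbits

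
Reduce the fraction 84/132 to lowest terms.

7/11

84 = 2^2 × 3 × 7
132 = 2^2 × 3 × 11
gcd(84, 132) = 2^2 × 3 = 12.
Divide numerator and denominator by 12: 84/132 = 7/11.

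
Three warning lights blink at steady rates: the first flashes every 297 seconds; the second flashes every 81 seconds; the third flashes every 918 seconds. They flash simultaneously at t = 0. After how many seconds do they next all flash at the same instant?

They coincide at every common multiple of the periods; the first is the LCM.
297 = 3^3 × 11
81 = 3^4
918 = 2 × 3^3 × 17
LCM(297, 81, 918) = 2 × 3^4 × 11 × 17 = 30294.

30294 seconds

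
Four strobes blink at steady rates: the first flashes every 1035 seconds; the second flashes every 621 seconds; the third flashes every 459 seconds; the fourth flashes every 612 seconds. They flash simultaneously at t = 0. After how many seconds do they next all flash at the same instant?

The first simultaneous occurrence is after LCM of the individual periods.
1035 = 3^2 × 5 × 23
621 = 3^3 × 23
459 = 3^3 × 17
612 = 2^2 × 3^2 × 17
LCM(1035, 621, 459, 612) = 2^2 × 3^3 × 5 × 17 × 23 = 211140.

211140 seconds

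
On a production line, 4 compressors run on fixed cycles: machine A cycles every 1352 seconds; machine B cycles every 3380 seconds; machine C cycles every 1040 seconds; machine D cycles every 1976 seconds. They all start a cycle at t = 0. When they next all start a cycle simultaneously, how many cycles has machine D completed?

The first common completion time is the LCM of the periods.
1352 = 2^3 × 13^2
3380 = 2^2 × 5 × 13^2
1040 = 2^4 × 5 × 13
1976 = 2^3 × 13 × 19
LCM(1352, 3380, 1040, 1976) = 2^4 × 5 × 13^2 × 19 = 256880.
Cycles for period 1976: 256880 / 1976 = 130.

130 cycles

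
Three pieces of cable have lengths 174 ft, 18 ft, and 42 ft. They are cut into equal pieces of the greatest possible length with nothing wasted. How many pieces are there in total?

Piece length = gcd(174, 18, 42).
174 = 2 × 3 × 29
18 = 2 × 3^2
42 = 2 × 3 × 7
gcd(174, 18, 42) = 2 × 3 = 6.
Total pieces = 174/6 + 18/6 + 42/6 = 29 + 3 + 7 = 39.

39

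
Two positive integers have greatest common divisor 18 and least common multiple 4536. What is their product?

For any two positive integers, gcd × lcm = product = 18 × 4536 = 81648.

81648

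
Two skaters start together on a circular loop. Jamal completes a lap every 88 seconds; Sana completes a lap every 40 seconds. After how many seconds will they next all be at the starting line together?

440 seconds

We need the least common multiple of the intervals.
88 = 2^3 × 11
40 = 2^3 × 5
LCM(88, 40) = 2^3 × 5 × 11 = 440.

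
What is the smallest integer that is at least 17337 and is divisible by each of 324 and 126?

18144

The integer must be a common multiple of 324 and 126, so a multiple of their LCM.
324 = 2^2 × 3^4
126 = 2 × 3^2 × 7
LCM(324, 126) = 2^2 × 3^4 × 7 = 2268.
Smallest multiple of 2268 that is ≥ 17337: ⌈17337/2268⌉ × 2268 = 8 × 2268 = 18144.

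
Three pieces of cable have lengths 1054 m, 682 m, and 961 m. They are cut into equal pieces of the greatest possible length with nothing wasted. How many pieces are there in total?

Piece length = gcd(1054, 682, 961).
1054 = 2 × 17 × 31
682 = 2 × 11 × 31
961 = 31^2
gcd(1054, 682, 961) = 31.
Total pieces = 1054/31 + 682/31 + 961/31 = 34 + 22 + 31 = 87.

87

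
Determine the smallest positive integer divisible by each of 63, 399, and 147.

8379

63 = 3^2 × 7
399 = 3 × 7 × 19
147 = 3 × 7^2
LCM(63, 399, 147) = 3^2 × 7^2 × 19 = 8379.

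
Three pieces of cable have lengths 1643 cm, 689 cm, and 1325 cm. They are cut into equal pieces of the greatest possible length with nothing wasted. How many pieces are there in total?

Piece length = gcd(1643, 689, 1325).
1643 = 31 × 53
689 = 13 × 53
1325 = 5^2 × 53
gcd(1643, 689, 1325) = 53.
Total pieces = 1643/53 + 689/53 + 1325/53 = 31 + 13 + 25 = 69.

69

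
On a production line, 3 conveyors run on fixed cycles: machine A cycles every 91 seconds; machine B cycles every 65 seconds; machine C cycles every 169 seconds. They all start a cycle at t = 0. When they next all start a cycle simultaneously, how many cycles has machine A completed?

65 cycles

The first common completion time is the LCM of the periods.
91 = 7 × 13
65 = 5 × 13
169 = 13^2
LCM(91, 65, 169) = 5 × 7 × 13^2 = 5915.
Cycles for period 91: 5915 / 91 = 65.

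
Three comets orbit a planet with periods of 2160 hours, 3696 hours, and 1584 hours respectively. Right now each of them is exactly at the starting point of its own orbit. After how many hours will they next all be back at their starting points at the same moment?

166320 hours

They coincide at every common multiple of the periods; the first is the LCM.
2160 = 2^4 × 3^3 × 5
3696 = 2^4 × 3 × 7 × 11
1584 = 2^4 × 3^2 × 11
LCM(2160, 3696, 1584) = 2^4 × 3^3 × 5 × 7 × 11 = 166320.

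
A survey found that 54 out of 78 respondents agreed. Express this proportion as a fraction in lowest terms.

9/13

54 = 2 × 3^3
78 = 2 × 3 × 13
gcd(54, 78) = 2 × 3 = 6.
Divide numerator and denominator by 6: 54/78 = 9/13.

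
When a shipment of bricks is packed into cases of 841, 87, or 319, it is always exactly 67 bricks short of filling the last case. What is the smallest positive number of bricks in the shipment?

Being 67 short of a full case of size k means N ≡ −67 (mod k), i.e. N + 67 is a multiple of each size.
841 = 29^2
87 = 3 × 29
319 = 11 × 29
LCM(841, 87, 319) = 3 × 11 × 29^2 = 27753.
Smallest positive N is 27753 − 67 = 27686.

27686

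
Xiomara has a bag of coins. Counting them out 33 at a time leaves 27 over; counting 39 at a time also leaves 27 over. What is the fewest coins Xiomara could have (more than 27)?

N − 27 must be a common multiple of 33 and 39.
33 = 3 × 11
39 = 3 × 13
LCM(33, 39) = 3 × 11 × 13 = 429.
Smallest N > 27 is LCM + 27 = 429 + 27 = 456.

456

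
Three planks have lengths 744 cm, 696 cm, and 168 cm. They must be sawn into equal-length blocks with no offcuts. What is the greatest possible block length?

24 cm

This is the greatest common divisor of 744, 696, and 168.
744 = 2^3 × 3 × 31
696 = 2^3 × 3 × 29
168 = 2^3 × 3 × 7
gcd(744, 696, 168) = 2^3 × 3 = 24.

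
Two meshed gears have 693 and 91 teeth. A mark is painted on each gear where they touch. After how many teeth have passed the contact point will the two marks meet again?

9009 teeth

The first simultaneous occurrence is after LCM of the individual periods.
693 = 3^2 × 7 × 11
91 = 7 × 13
LCM(693, 91) = 3^2 × 7 × 11 × 13 = 9009.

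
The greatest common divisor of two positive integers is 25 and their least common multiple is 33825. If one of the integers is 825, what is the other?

For two integers, gcd × lcm = product, so the other is (25 × 33825) / 825 = 845625 / 825 = 1025.

1025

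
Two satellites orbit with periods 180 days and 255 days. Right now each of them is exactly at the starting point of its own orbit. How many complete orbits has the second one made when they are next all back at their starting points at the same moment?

12 orbits

They are all back at their starting positions together after one LCM of the periods.
180 = 2^2 × 3^2 × 5
255 = 3 × 5 × 17
LCM(180, 255) = 2^2 × 3^2 × 5 × 17 = 3060.
Orbits for period 255: 3060 / 255 = 12.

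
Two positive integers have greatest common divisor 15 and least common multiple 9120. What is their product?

136800

For any two positive integers, gcd × lcm = product = 15 × 9120 = 136800.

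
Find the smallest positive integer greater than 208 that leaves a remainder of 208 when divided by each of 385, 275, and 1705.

59883

N − 208 must be a common multiple of 385, 275, and 1705.
385 = 5 × 7 × 11
275 = 5^2 × 11
1705 = 5 × 11 × 31
LCM(385, 275, 1705) = 5^2 × 7 × 11 × 31 = 59675.
Smallest N > 208 is LCM + 208 = 59675 + 208 = 59883.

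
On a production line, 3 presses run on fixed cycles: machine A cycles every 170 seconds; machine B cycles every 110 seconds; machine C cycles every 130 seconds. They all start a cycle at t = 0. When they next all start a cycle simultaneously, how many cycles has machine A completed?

143 cycles

All finish a whole number of cycles simultaneously at t = LCM of the periods.
170 = 2 × 5 × 17
110 = 2 × 5 × 11
130 = 2 × 5 × 13
LCM(170, 110, 130) = 2 × 5 × 11 × 13 × 17 = 24310.
Cycles for period 170: 24310 / 170 = 143.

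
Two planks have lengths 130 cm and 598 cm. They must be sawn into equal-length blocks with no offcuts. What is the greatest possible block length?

26 cm

By the Euclidean algorithm:
598 = 4 × 130 + 78
130 = 1 × 78 + 52
78 = 1 × 52 + 26
52 = 2 × 26 + 0
gcd(130, 598) = 26.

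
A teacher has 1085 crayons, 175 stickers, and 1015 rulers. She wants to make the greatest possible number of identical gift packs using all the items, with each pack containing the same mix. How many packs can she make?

35 packs

The pack count must divide each quantity, so the greatest is gcd(1085, 175, 1015).
1085 = 5 × 7 × 31
175 = 5^2 × 7
1015 = 5 × 7 × 29
gcd(1085, 175, 1015) = 5 × 7 = 35.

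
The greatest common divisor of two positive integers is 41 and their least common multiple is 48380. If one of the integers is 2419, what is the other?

For two integers, gcd × lcm = product, so the other is (41 × 48380) / 2419 = 1983580 / 2419 = 820.

820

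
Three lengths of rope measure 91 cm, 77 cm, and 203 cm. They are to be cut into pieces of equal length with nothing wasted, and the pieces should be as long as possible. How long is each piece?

The greatest length dividing all of 91, 77, and 203 is their gcd.
91 = 7 × 13
77 = 7 × 11
203 = 7 × 29
gcd(91, 77, 203) = 7.

7 cm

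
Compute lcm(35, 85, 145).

17255

35 = 5 × 7
85 = 5 × 17
145 = 5 × 29
LCM(35, 85, 145) = 5 × 7 × 17 × 29 = 17255.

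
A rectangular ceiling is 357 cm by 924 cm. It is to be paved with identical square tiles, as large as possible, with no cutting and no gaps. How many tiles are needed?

Tile side = gcd(357, 924).
357 = 3 × 7 × 17
924 = 2^2 × 3 × 7 × 11
gcd(357, 924) = 3 × 7 = 21.
Tiles: (357/21) × (924/21) = 17 × 44 = 748.

748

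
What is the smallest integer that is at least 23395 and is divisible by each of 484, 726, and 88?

The integer must be a common multiple of 484, 726, and 88, so a multiple of their LCM.
484 = 2^2 × 11^2
726 = 2 × 3 × 11^2
88 = 2^3 × 11
LCM(484, 726, 88) = 2^3 × 3 × 11^2 = 2904.
Smallest multiple of 2904 that is ≥ 23395: ⌈23395/2904⌉ × 2904 = 9 × 2904 = 26136.

26136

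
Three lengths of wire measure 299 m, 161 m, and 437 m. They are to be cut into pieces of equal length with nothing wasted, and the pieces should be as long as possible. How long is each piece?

Each piece length must divide every original length, so the longest possible is gcd(299, 161, 437).
299 = 13 × 23
161 = 7 × 23
437 = 19 × 23
gcd(299, 161, 437) = 23.

23 m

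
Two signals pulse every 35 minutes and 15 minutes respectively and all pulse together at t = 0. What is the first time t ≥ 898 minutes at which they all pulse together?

945 minutes

Joint pulses occur at multiples of LCM(35, 15).
35 = 5 × 7
15 = 3 × 5
LCM(35, 15) = 3 × 5 × 7 = 105.
Smallest multiple of 105 that is ≥ 898: ⌈898/105⌉ × 105 = 9 × 105 = 945.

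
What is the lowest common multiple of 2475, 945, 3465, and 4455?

155925

2475 = 3^2 × 5^2 × 11
945 = 3^3 × 5 × 7
3465 = 3^2 × 5 × 7 × 11
4455 = 3^4 × 5 × 11
LCM(2475, 945, 3465, 4455) = 3^4 × 5^2 × 7 × 11 = 155925.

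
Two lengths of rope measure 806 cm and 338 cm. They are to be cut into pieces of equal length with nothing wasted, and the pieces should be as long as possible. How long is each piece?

By the Euclidean algorithm:
806 = 2 × 338 + 130
338 = 2 × 130 + 78
130 = 1 × 78 + 52
78 = 1 × 52 + 26
52 = 2 × 26 + 0
gcd(806, 338) = 26.

26 cm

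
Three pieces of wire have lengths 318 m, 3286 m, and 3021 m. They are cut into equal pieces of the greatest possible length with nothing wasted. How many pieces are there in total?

Piece length = gcd(318, 3286, 3021).
318 = 2 × 3 × 53
3286 = 2 × 31 × 53
3021 = 3 × 19 × 53
gcd(318, 3286, 3021) = 53.
Total pieces = 318/53 + 3286/53 + 3021/53 = 6 + 62 + 57 = 125.

125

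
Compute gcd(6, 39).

6 = 2 × 3
39 = 3 × 13
gcd(6, 39) = 3.

3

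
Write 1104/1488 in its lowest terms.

23/31

1104 = 2^4 × 3 × 23
1488 = 2^4 × 3 × 31
gcd(1104, 1488) = 2^4 × 3 = 48.
Divide numerator and denominator by 48: 1104/1488 = 23/31.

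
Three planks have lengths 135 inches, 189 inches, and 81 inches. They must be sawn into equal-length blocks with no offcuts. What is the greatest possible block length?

27 inches

This is the greatest common divisor of 135, 189, and 81.
135 = 3^3 × 5
189 = 3^3 × 7
81 = 3^4
gcd(135, 189, 81) = 3^3 = 27.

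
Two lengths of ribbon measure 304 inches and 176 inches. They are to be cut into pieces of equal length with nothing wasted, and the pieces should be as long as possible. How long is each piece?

Each piece length must divide every original length, so the longest possible is gcd(304, 176).
304 = 2^4 × 19
176 = 2^4 × 11
gcd(304, 176) = 2^4 = 16.

16 inches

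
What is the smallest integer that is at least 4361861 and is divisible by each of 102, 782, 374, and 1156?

4387020

The integer must be a common multiple of 102, 782, 374, and 1156, so a multiple of their LCM.
102 = 2 × 3 × 17
782 = 2 × 17 × 23
374 = 2 × 11 × 17
1156 = 2^2 × 17^2
LCM(102, 782, 374, 1156) = 2^2 × 3 × 11 × 17^2 × 23 = 877404.
Smallest multiple of 877404 that is ≥ 4361861: ⌈4361861/877404⌉ × 877404 = 5 × 877404 = 4387020.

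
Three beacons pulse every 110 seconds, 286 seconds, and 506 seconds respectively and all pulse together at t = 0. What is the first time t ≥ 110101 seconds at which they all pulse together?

Joint pulses occur at multiples of LCM(110, 286, 506).
110 = 2 × 5 × 11
286 = 2 × 11 × 13
506 = 2 × 11 × 23
LCM(110, 286, 506) = 2 × 5 × 11 × 13 × 23 = 32890.
Smallest multiple of 32890 that is ≥ 110101: ⌈110101/32890⌉ × 32890 = 4 × 32890 = 131560.

131560 seconds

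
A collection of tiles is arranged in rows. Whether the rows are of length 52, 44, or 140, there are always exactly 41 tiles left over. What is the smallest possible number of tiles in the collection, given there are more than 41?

N − 41 must be a common multiple of 52, 44, and 140.
52 = 2^2 × 13
44 = 2^2 × 11
140 = 2^2 × 5 × 7
LCM(52, 44, 140) = 2^2 × 5 × 7 × 11 × 13 = 20020.
Smallest N > 41 is LCM + 41 = 20020 + 41 = 20061.

20061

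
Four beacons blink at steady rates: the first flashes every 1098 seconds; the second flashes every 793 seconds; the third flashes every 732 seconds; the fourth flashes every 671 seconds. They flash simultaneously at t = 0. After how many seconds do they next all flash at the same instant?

314028 seconds

The first simultaneous occurrence is after LCM of the individual periods.
1098 = 2 × 3^2 × 61
793 = 13 × 61
732 = 2^2 × 3 × 61
671 = 11 × 61
LCM(1098, 793, 732, 671) = 2^2 × 3^2 × 11 × 13 × 61 = 314028.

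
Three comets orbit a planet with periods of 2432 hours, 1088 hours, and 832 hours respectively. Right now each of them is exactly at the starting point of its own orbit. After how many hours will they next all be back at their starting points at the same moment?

They coincide at every common multiple of the periods; the first is the LCM.
2432 = 2^7 × 19
1088 = 2^6 × 17
832 = 2^6 × 13
LCM(2432, 1088, 832) = 2^7 × 13 × 17 × 19 = 537472.

537472 hours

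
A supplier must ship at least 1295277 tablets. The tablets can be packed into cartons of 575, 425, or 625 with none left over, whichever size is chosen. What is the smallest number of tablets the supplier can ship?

1466250

The number of tablets must be a common multiple of 575, 425, and 625, so a multiple of their LCM.
575 = 5^2 × 23
425 = 5^2 × 17
625 = 5^4
LCM(575, 425, 625) = 5^4 × 17 × 23 = 244375.
Smallest multiple of 244375 that is ≥ 1295277: ⌈1295277/244375⌉ × 244375 = 6 × 244375 = 1466250.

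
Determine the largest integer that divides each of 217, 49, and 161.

217 = 7 × 31
49 = 7^2
161 = 7 × 23
gcd(217, 49, 161) = 7.

7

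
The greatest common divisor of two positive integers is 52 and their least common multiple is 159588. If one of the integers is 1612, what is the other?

5148

For two integers, gcd × lcm = product, so the other is (52 × 159588) / 1612 = 8298576 / 1612 = 5148.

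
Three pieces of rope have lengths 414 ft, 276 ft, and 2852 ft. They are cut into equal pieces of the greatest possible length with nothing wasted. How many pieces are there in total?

Piece length = gcd(414, 276, 2852).
414 = 2 × 3^2 × 23
276 = 2^2 × 3 × 23
2852 = 2^2 × 23 × 31
gcd(414, 276, 2852) = 2 × 23 = 46.
Total pieces = 414/46 + 276/46 + 2852/46 = 9 + 6 + 62 = 77.

77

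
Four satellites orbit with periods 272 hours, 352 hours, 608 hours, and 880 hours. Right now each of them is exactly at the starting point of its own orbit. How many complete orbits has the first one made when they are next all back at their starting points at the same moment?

2090 orbits

The first common completion time is the LCM of the periods.
272 = 2^4 × 17
352 = 2^5 × 11
608 = 2^5 × 19
880 = 2^4 × 5 × 11
LCM(272, 352, 608, 880) = 2^5 × 5 × 11 × 17 × 19 = 568480.
Orbits for period 272: 568480 / 272 = 2090.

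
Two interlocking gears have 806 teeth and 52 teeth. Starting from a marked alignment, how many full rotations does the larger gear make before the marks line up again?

They are all back at their starting positions together after one LCM of the periods.
806 = 2 × 13 × 31
52 = 2^2 × 13
LCM(806, 52) = 2^2 × 13 × 31 = 1612.
Rotations for period 806: 1612 / 806 = 2.

2 rotations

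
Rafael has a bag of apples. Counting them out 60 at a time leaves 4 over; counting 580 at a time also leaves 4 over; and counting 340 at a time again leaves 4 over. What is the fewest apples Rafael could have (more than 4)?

29584

N − 4 must be a common multiple of 60, 580, and 340.
60 = 2^2 × 3 × 5
580 = 2^2 × 5 × 29
340 = 2^2 × 5 × 17
LCM(60, 580, 340) = 2^2 × 3 × 5 × 17 × 29 = 29580.
Smallest N > 4 is LCM + 4 = 29580 + 4 = 29584.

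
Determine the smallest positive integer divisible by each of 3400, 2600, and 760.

839800

3400 = 2^3 × 5^2 × 17
2600 = 2^3 × 5^2 × 13
760 = 2^3 × 5 × 19
LCM(3400, 2600, 760) = 2^3 × 5^2 × 13 × 17 × 19 = 839800.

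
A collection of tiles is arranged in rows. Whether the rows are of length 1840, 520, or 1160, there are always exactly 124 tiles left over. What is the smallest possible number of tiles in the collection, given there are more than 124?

693804

N − 124 must be a common multiple of 1840, 520, and 1160.
1840 = 2^4 × 5 × 23
520 = 2^3 × 5 × 13
1160 = 2^3 × 5 × 29
LCM(1840, 520, 1160) = 2^4 × 5 × 13 × 23 × 29 = 693680.
Smallest N > 124 is LCM + 124 = 693680 + 124 = 693804.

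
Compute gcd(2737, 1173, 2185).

23

2737 = 7 × 17 × 23
1173 = 3 × 17 × 23
2185 = 5 × 19 × 23
gcd(2737, 1173, 2185) = 23.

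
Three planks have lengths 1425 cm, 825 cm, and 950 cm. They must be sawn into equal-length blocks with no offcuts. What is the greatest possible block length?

25 cm

This is the greatest common divisor of 1425, 825, and 950.
1425 = 3 × 5^2 × 19
825 = 3 × 5^2 × 11
950 = 2 × 5^2 × 19
gcd(1425, 825, 950) = 5^2 = 25.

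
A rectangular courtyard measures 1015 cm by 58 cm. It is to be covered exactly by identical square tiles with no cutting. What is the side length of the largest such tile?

The tile side must divide both 1015 and 58, so the largest is their gcd.
1015 = 5 × 7 × 29
58 = 2 × 29
gcd(1015, 58) = 29.

29 cm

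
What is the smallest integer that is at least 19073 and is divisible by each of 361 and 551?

20938

The integer must be a common multiple of 361 and 551, so a multiple of their LCM.
361 = 19^2
551 = 19 × 29
LCM(361, 551) = 19^2 × 29 = 10469.
Smallest multiple of 10469 that is ≥ 19073: ⌈19073/10469⌉ × 10469 = 2 × 10469 = 20938.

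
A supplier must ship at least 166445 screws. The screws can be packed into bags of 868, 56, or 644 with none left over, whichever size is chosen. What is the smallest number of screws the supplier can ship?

The number of screws must be a common multiple of 868, 56, and 644, so a multiple of their LCM.
868 = 2^2 × 7 × 31
56 = 2^3 × 7
644 = 2^2 × 7 × 23
LCM(868, 56, 644) = 2^3 × 7 × 23 × 31 = 39928.
Smallest multiple of 39928 that is ≥ 166445: ⌈166445/39928⌉ × 39928 = 5 × 39928 = 199640.

199640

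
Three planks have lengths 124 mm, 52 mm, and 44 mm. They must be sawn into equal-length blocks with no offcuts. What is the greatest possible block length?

The block length must divide every plank, so the greatest is gcd(124, 52, 44).
124 = 2^2 × 31
52 = 2^2 × 13
44 = 2^2 × 11
gcd(124, 52, 44) = 2^2 = 4.

4 mm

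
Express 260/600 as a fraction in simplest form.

260 = 2^2 × 5 × 13
600 = 2^3 × 3 × 5^2
gcd(260, 600) = 2^2 × 5 = 20.
Divide numerator and denominator by 20: 260/600 = 13/30.

13/30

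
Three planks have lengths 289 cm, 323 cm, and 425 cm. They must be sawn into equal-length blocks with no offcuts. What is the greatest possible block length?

17 cm

The block length must divide every plank, so the greatest is gcd(289, 323, 425).
289 = 17^2
323 = 17 × 19
425 = 5^2 × 17
gcd(289, 323, 425) = 17.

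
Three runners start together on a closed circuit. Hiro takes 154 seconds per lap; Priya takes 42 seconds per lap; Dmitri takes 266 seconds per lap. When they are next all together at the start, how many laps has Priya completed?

All finish a whole number of cycles simultaneously at t = LCM of the periods.
154 = 2 × 7 × 11
42 = 2 × 3 × 7
266 = 2 × 7 × 19
LCM(154, 42, 266) = 2 × 3 × 7 × 11 × 19 = 8778.
Laps for period 42: 8778 / 42 = 209.

209 laps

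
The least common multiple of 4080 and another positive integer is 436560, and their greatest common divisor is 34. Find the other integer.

gcd × lcm = product of the two integers, so the other integer is (34 × 436560) / 4080 = 3638.

3638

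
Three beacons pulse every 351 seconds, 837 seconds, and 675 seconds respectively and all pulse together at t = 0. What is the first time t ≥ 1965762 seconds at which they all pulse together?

Joint pulses occur at multiples of LCM(351, 837, 675).
351 = 3^3 × 13
837 = 3^3 × 31
675 = 3^3 × 5^2
LCM(351, 837, 675) = 3^3 × 5^2 × 13 × 31 = 272025.
Smallest multiple of 272025 that is ≥ 1965762: ⌈1965762/272025⌉ × 272025 = 8 × 272025 = 2176200.

2176200 seconds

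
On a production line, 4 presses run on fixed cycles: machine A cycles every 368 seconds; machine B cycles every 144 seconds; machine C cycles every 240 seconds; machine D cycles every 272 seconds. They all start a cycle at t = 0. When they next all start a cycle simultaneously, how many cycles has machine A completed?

765 cycles

They are all back at their starting positions together after one LCM of the periods.
368 = 2^4 × 23
144 = 2^4 × 3^2
240 = 2^4 × 3 × 5
272 = 2^4 × 17
LCM(368, 144, 240, 272) = 2^4 × 3^2 × 5 × 17 × 23 = 281520.
Cycles for period 368: 281520 / 368 = 765.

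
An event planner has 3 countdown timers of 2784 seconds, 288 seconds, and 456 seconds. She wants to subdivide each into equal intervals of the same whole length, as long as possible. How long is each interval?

24 seconds

The interval must divide each timer length; the longest such is the gcd.
2784 = 2^5 × 3 × 29
288 = 2^5 × 3^2
456 = 2^3 × 3 × 19
gcd(2784, 288, 456) = 2^3 × 3 = 24.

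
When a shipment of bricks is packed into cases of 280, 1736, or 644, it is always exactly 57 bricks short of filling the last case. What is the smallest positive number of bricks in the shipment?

Being 57 short of a full case of size k means N ≡ −57 (mod k), i.e. N + 57 is a multiple of each size.
280 = 2^3 × 5 × 7
1736 = 2^3 × 7 × 31
644 = 2^2 × 7 × 23
LCM(280, 1736, 644) = 2^3 × 5 × 7 × 23 × 31 = 199640.
Smallest positive N is 199640 − 57 = 199583.

199583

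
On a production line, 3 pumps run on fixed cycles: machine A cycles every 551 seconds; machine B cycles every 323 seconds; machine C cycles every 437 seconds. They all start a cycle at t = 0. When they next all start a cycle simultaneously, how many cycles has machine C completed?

493 cycles

They are all back at their starting positions together after one LCM of the periods.
551 = 19 × 29
323 = 17 × 19
437 = 19 × 23
LCM(551, 323, 437) = 17 × 19 × 23 × 29 = 215441.
Cycles for period 437: 215441 / 437 = 493.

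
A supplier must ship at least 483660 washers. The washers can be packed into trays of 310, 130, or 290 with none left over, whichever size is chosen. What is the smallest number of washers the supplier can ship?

The number of washers must be a common multiple of 310, 130, and 290, so a multiple of their LCM.
310 = 2 × 5 × 31
130 = 2 × 5 × 13
290 = 2 × 5 × 29
LCM(310, 130, 290) = 2 × 5 × 13 × 29 × 31 = 116870.
Smallest multiple of 116870 that is ≥ 483660: ⌈483660/116870⌉ × 116870 = 5 × 116870 = 584350.

584350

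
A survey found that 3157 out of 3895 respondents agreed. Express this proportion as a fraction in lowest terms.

3157 = 7 × 11 × 41
3895 = 5 × 19 × 41
gcd(3157, 3895) = 41.
Divide numerator and denominator by 41: 3157/3895 = 77/95.

77/95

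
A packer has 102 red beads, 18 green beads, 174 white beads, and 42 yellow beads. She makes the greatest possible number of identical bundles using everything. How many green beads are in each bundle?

Number of bundles = gcd(102, 18, 174, 42).
102 = 2 × 3 × 17
18 = 2 × 3^2
174 = 2 × 3 × 29
42 = 2 × 3 × 7
gcd(102, 18, 174, 42) = 2 × 3 = 6.
green beads per bundle = 18 / 6 = 3.

3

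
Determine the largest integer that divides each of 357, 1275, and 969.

51

357 = 3 × 7 × 17
1275 = 3 × 5^2 × 17
969 = 3 × 17 × 19
gcd(357, 1275, 969) = 3 × 17 = 51.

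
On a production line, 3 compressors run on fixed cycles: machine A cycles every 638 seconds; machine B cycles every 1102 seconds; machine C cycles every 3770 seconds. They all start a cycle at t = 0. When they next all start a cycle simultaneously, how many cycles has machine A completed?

They are all back at their starting positions together after one LCM of the periods.
638 = 2 × 11 × 29
1102 = 2 × 19 × 29
3770 = 2 × 5 × 13 × 29
LCM(638, 1102, 3770) = 2 × 5 × 11 × 13 × 19 × 29 = 787930.
Cycles for period 638: 787930 / 638 = 1235.

1235 cycles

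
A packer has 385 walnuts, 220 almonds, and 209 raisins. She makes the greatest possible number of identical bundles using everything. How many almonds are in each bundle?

20

Number of bundles = gcd(385, 220, 209).
385 = 5 × 7 × 11
220 = 2^2 × 5 × 11
209 = 11 × 19
gcd(385, 220, 209) = 11.
almonds per bundle = 220 / 11 = 20.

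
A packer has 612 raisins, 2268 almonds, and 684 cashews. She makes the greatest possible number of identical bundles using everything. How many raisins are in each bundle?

Number of bundles = gcd(612, 2268, 684).
612 = 2^2 × 3^2 × 17
2268 = 2^2 × 3^4 × 7
684 = 2^2 × 3^2 × 19
gcd(612, 2268, 684) = 2^2 × 3^2 = 36.
raisins per bundle = 612 / 36 = 17.

17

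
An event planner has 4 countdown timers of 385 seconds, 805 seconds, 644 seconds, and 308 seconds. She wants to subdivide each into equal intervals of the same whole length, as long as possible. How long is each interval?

7 seconds

The interval must divide each timer length; the longest such is the gcd.
385 = 5 × 7 × 11
805 = 5 × 7 × 23
644 = 2^2 × 7 × 23
308 = 2^2 × 7 × 11
gcd(385, 805, 644, 308) = 7.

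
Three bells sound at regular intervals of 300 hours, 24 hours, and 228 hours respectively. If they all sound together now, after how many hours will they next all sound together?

They coincide at every common multiple of the periods; the first is the LCM.
300 = 2^2 × 3 × 5^2
24 = 2^3 × 3
228 = 2^2 × 3 × 19
LCM(300, 24, 228) = 2^3 × 3 × 5^2 × 19 = 11400.

11400 hours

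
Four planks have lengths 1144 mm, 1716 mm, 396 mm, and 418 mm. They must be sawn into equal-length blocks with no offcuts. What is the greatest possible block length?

This is the greatest common divisor of 1144, 1716, 396, and 418.
1144 = 2^3 × 11 × 13
1716 = 2^2 × 3 × 11 × 13
396 = 2^2 × 3^2 × 11
418 = 2 × 11 × 19
gcd(1144, 1716, 396, 418) = 2 × 11 = 22.

22 mm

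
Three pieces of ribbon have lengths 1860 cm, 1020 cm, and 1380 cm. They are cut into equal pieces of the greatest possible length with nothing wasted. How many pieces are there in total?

71

Piece length = gcd(1860, 1020, 1380).
1860 = 2^2 × 3 × 5 × 31
1020 = 2^2 × 3 × 5 × 17
1380 = 2^2 × 3 × 5 × 23
gcd(1860, 1020, 1380) = 2^2 × 3 × 5 = 60.
Total pieces = 1860/60 + 1020/60 + 1380/60 = 31 + 17 + 23 = 71.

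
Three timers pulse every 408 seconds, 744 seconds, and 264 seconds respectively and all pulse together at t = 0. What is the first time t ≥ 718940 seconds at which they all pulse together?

Joint pulses occur at multiples of LCM(408, 744, 264).
408 = 2^3 × 3 × 17
744 = 2^3 × 3 × 31
264 = 2^3 × 3 × 11
LCM(408, 744, 264) = 2^3 × 3 × 11 × 17 × 31 = 139128.
Smallest multiple of 139128 that is ≥ 718940: ⌈718940/139128⌉ × 139128 = 6 × 139128 = 834768.

834768 seconds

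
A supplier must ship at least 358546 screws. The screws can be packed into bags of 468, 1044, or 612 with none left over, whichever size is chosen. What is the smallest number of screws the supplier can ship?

461448

The number of screws must be a common multiple of 468, 1044, and 612, so a multiple of their LCM.
468 = 2^2 × 3^2 × 13
1044 = 2^2 × 3^2 × 29
612 = 2^2 × 3^2 × 17
LCM(468, 1044, 612) = 2^2 × 3^2 × 13 × 17 × 29 = 230724.
Smallest multiple of 230724 that is ≥ 358546: ⌈358546/230724⌉ × 230724 = 2 × 230724 = 461448.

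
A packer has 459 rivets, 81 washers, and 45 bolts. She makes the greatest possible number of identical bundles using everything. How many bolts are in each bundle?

Number of bundles = gcd(459, 81, 45).
459 = 3^3 × 17
81 = 3^4
45 = 3^2 × 5
gcd(459, 81, 45) = 3^2 = 9.
bolts per bundle = 45 / 9 = 5.

5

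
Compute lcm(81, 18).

162

81 = 3^4
18 = 2 × 3^2
LCM(81, 18) = 2 × 3^4 = 162.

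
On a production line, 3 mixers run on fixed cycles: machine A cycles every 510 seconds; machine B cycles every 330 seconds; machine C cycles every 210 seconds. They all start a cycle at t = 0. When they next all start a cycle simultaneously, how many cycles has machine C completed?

All finish a whole number of cycles simultaneously at t = LCM of the periods.
510 = 2 × 3 × 5 × 17
330 = 2 × 3 × 5 × 11
210 = 2 × 3 × 5 × 7
LCM(510, 330, 210) = 2 × 3 × 5 × 7 × 11 × 17 = 39270.
Cycles for period 210: 39270 / 210 = 187.

187 cycles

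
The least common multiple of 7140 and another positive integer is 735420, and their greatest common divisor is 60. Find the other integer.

gcd × lcm = product of the two integers, so the other integer is (60 × 735420) / 7140 = 6180.

6180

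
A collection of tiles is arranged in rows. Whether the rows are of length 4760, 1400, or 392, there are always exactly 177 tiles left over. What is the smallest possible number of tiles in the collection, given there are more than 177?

N − 177 must be a common multiple of 4760, 1400, and 392.
4760 = 2^3 × 5 × 7 × 17
1400 = 2^3 × 5^2 × 7
392 = 2^3 × 7^2
LCM(4760, 1400, 392) = 2^3 × 5^2 × 7^2 × 17 = 166600.
Smallest N > 177 is LCM + 177 = 166600 + 177 = 166777.

166777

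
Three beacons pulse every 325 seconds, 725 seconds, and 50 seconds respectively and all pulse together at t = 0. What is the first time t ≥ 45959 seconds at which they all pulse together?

56550 seconds

Joint pulses occur at multiples of LCM(325, 725, 50).
325 = 5^2 × 13
725 = 5^2 × 29
50 = 2 × 5^2
LCM(325, 725, 50) = 2 × 5^2 × 13 × 29 = 18850.
Smallest multiple of 18850 that is ≥ 45959: ⌈45959/18850⌉ × 18850 = 3 × 18850 = 56550.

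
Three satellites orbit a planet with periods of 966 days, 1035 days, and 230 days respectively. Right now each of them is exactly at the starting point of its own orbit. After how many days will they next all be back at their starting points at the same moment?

14490 days

They coincide at every common multiple of the periods; the first is the LCM.
966 = 2 × 3 × 7 × 23
1035 = 3^2 × 5 × 23
230 = 2 × 5 × 23
LCM(966, 1035, 230) = 2 × 3^2 × 5 × 7 × 23 = 14490.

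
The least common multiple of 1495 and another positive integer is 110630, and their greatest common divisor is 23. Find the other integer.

1702

gcd × lcm = product of the two integers, so the other integer is (23 × 110630) / 1495 = 1702.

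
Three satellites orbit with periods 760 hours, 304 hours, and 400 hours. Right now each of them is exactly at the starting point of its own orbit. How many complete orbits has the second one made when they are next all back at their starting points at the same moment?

The first common completion time is the LCM of the periods.
760 = 2^3 × 5 × 19
304 = 2^4 × 19
400 = 2^4 × 5^2
LCM(760, 304, 400) = 2^4 × 5^2 × 19 = 7600.
Orbits for period 304: 7600 / 304 = 25.

25 orbits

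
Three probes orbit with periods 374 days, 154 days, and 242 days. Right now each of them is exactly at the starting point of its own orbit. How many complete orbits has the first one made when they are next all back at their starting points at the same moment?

77 orbits

They are all back at their starting positions together after one LCM of the periods.
374 = 2 × 11 × 17
154 = 2 × 7 × 11
242 = 2 × 11^2
LCM(374, 154, 242) = 2 × 7 × 11^2 × 17 = 28798.
Orbits for period 374: 28798 / 374 = 77.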